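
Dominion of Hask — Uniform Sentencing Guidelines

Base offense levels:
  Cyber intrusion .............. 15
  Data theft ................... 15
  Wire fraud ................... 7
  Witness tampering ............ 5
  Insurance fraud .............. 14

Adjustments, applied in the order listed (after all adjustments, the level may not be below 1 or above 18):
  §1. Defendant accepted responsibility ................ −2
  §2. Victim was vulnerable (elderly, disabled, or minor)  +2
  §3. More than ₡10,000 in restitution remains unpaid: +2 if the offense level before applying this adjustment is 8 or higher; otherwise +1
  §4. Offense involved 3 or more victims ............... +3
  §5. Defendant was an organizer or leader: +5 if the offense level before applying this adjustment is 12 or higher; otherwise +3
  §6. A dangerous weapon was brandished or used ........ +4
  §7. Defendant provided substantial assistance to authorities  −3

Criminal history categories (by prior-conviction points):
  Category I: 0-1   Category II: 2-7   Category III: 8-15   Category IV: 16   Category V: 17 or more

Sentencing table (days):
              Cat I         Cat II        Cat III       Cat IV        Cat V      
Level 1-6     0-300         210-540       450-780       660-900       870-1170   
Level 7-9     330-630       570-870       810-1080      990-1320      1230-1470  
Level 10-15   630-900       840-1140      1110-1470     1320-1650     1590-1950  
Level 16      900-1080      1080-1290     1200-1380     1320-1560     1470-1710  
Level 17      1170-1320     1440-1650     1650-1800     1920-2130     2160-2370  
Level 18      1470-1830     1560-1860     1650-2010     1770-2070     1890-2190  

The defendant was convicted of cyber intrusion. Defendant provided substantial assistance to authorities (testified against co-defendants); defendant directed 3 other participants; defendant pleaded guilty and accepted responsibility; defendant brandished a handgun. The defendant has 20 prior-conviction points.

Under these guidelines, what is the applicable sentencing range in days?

Base offense level for cyber intrusion: 15.
§1 applies: 15 − 2 = 13.
§4 does not apply.
§5 applies (level before this adjustment is 13 ≥ 12, so +5): 13 + 5 = 18.
§6 applies: 18 + 4 = 22.
§7 applies: 22 − 3 = 19.
Level 19 exceeds the maximum of 18; capped at 18.
Final offense level: 18.
Criminal history: 20 prior points → Category V (17+).
Level 18 falls in the 18 band.
Grid: Level 18 × Category V = 1890-2190 days.

1890-2190 days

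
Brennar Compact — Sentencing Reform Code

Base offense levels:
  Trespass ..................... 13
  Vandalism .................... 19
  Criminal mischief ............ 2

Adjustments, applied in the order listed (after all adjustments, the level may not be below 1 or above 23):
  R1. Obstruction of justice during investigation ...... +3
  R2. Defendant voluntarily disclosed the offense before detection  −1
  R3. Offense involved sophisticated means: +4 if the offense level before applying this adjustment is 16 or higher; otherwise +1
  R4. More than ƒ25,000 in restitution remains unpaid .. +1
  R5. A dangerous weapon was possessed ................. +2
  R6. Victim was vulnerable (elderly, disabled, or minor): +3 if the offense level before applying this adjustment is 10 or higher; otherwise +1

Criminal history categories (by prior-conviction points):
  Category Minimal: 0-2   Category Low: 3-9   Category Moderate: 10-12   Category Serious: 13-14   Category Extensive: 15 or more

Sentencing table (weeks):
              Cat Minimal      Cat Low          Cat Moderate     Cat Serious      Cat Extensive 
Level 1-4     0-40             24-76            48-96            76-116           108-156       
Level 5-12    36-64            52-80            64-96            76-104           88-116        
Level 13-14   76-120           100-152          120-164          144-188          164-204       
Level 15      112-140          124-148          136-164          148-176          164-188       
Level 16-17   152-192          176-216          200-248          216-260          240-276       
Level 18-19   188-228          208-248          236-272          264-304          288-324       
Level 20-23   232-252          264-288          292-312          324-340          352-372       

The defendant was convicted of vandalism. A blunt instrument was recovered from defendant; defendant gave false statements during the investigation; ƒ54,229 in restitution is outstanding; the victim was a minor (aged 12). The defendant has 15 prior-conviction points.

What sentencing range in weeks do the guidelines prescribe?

352-372 weeks

Base offense level for vandalism: 19.
R1 applies: 19 + 3 = 22.
R3 does not apply.
R4 applies: 22 + 1 = 23.
R5 applies: 23 + 2 = 25.
R6 applies (level before this adjustment is 25 ≥ 10, so +3): 25 + 3 = 28.
Level 28 exceeds the maximum of 23; capped at 23.
Final offense level: 23.
Criminal history: 15 prior points → Category Extensive (15+).
Level 23 falls in the 20-23 band.
Grid: Level 20-23 × Category Extensive = 352-372 weeks.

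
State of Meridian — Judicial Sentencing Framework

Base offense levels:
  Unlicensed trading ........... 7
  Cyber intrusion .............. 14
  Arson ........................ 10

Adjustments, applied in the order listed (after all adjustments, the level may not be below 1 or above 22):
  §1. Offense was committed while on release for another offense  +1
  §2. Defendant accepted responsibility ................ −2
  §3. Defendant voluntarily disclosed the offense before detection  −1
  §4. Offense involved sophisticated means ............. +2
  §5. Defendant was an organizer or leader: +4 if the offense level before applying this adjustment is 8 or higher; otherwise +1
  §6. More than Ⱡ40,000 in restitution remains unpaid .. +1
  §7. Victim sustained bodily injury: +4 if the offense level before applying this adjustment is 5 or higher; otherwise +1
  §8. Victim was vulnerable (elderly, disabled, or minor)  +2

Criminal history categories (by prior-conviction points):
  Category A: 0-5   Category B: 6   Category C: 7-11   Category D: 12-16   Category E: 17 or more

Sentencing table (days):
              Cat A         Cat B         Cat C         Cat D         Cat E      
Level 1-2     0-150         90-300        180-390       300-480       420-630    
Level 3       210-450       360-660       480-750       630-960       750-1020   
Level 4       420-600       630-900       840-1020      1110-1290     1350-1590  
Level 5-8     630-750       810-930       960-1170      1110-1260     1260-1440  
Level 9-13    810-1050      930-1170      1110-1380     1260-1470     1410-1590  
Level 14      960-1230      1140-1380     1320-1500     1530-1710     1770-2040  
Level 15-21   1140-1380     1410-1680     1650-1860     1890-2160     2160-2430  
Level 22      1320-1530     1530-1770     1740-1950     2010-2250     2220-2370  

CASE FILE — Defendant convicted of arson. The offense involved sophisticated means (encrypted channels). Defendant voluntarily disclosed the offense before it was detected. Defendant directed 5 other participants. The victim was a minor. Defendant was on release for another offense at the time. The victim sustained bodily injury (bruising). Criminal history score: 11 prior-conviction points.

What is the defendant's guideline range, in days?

1740-1950 days

Base offense level for arson: 10.
§1 applies: 10 + 1 = 11.
§2 does not apply.
§3 applies: 11 − 1 = 10.
§4 applies: 10 + 2 = 12.
§5 applies (level before this adjustment is 12 ≥ 8, so +4): 12 + 4 = 16.
§7 applies (level before this adjustment is 16 ≥ 5, so +4): 16 + 4 = 20.
§8 applies: 20 + 2 = 22.
Final offense level: 22.
Criminal history: 11 prior points → Category C (7-11).
Level 22 falls in the 22 band.
Grid: Level 22 × Category C = 1740-1950 days.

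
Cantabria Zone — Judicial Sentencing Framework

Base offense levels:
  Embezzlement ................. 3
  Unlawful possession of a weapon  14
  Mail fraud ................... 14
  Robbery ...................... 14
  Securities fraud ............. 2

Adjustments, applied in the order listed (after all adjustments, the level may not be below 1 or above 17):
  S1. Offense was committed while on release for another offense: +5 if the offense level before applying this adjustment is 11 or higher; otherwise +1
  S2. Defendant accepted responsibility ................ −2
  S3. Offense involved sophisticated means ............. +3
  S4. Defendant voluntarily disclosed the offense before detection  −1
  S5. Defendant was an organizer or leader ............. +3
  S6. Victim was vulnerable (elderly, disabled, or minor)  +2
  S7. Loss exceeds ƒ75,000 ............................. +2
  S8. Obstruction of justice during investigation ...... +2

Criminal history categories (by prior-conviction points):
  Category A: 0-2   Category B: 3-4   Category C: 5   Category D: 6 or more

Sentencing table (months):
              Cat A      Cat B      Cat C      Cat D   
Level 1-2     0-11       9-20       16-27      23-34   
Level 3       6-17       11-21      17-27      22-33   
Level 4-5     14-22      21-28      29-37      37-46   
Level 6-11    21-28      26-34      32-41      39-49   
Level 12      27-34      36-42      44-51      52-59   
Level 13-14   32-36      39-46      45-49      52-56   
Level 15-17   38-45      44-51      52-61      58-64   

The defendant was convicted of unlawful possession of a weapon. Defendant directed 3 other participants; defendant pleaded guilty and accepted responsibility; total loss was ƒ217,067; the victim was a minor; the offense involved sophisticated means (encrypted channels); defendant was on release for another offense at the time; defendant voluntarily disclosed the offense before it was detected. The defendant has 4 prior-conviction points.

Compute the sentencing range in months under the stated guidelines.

44-51 months

Base offense level for unlawful possession of a weapon: 14.
S1 applies (level before this adjustment is 14 ≥ 11, so +5): 14 + 5 = 19.
S2 applies: 19 − 2 = 17.
S3 applies: 17 + 3 = 20.
S4 applies: 20 − 1 = 19.
S5 applies: 19 + 3 = 22.
S6 applies: 22 + 2 = 24.
S7 applies: 24 + 2 = 26.
Level 26 exceeds the maximum of 17; capped at 17.
Final offense level: 17.
Criminal history: 4 prior points → Category B (3-4).
Level 17 falls in the 15-17 band.
Grid: Level 15-17 × Category B = 44-51 months.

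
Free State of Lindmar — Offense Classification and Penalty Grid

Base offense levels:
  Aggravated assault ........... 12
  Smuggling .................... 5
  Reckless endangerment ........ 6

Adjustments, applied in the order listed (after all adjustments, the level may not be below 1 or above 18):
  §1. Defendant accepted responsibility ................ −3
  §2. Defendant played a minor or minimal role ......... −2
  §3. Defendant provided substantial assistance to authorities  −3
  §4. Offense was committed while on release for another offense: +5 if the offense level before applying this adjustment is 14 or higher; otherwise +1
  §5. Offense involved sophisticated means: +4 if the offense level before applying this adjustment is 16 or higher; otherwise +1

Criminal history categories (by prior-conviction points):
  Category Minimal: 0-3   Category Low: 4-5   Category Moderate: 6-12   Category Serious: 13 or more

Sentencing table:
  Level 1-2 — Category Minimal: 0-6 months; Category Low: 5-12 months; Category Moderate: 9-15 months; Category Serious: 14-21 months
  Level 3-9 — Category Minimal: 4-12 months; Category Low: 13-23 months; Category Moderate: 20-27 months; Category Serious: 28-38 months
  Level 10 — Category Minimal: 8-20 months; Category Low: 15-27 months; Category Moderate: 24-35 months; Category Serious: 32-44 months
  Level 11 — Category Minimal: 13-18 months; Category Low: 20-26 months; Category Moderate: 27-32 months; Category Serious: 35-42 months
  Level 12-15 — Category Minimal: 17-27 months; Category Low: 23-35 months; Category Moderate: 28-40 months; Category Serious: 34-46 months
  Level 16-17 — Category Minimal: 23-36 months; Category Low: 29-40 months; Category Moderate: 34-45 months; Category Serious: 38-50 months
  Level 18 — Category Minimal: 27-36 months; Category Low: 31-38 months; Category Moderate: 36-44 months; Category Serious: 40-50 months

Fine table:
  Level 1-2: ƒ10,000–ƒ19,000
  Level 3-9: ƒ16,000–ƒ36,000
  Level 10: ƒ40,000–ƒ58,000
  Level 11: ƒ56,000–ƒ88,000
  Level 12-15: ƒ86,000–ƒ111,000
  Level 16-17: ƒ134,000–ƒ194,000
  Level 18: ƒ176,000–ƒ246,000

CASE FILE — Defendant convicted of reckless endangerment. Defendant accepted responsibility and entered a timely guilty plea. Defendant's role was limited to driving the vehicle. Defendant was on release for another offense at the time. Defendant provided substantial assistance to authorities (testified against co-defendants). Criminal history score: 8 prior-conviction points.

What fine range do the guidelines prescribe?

ƒ10,000–ƒ19,000

Base offense level for reckless endangerment: 6.
§1 applies: 6 − 3 = 3.
§2 applies: 3 − 2 = 1.
§3 applies: 1 − 3 = -2.
§4 applies (level before this adjustment is -2 < 14, so +1): -2 + 1 = -1.
Level -1 is below the minimum of 1; floored at 1.
Final offense level: 1.
Level 1 falls in the 1-2 band.
Fine table: Level 1-2 → ƒ10,000–ƒ19,000.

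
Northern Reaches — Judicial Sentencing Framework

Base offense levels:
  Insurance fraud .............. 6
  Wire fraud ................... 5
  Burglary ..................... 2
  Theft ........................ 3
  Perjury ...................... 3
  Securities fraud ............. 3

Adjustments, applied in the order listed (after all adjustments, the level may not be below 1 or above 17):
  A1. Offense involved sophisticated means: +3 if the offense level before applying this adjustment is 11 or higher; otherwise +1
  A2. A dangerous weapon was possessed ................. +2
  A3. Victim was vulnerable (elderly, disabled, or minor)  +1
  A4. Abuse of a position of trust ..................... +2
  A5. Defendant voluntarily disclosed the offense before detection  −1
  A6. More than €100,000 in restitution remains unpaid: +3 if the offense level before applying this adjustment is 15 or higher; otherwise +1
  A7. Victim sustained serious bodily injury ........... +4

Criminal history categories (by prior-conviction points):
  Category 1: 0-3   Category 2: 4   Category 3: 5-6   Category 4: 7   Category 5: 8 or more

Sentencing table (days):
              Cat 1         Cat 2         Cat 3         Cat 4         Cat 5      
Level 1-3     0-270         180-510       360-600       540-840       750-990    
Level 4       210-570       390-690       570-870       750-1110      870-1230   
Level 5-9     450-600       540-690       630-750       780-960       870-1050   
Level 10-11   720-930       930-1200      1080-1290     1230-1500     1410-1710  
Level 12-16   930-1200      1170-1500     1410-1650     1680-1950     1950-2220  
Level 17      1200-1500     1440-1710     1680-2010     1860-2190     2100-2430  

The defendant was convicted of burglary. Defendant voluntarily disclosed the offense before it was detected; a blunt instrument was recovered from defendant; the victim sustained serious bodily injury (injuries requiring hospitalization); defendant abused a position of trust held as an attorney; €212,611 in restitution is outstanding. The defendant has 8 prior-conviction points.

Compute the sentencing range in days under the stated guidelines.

1410-1710 days

Base offense level for burglary: 2.
A1 does not apply.
A2 applies: 2 + 2 = 4.
A4 applies: 4 + 2 = 6.
A5 applies: 6 − 1 = 5.
A6 applies (level before this adjustment is 5 < 15, so +1): 5 + 1 = 6.
A7 applies: 6 + 4 = 10.
Final offense level: 10.
Criminal history: 8 prior points → Category 5 (8+).
Level 10 falls in the 10-11 band.
Grid: Level 10-11 × Category 5 = 1410-1710 days.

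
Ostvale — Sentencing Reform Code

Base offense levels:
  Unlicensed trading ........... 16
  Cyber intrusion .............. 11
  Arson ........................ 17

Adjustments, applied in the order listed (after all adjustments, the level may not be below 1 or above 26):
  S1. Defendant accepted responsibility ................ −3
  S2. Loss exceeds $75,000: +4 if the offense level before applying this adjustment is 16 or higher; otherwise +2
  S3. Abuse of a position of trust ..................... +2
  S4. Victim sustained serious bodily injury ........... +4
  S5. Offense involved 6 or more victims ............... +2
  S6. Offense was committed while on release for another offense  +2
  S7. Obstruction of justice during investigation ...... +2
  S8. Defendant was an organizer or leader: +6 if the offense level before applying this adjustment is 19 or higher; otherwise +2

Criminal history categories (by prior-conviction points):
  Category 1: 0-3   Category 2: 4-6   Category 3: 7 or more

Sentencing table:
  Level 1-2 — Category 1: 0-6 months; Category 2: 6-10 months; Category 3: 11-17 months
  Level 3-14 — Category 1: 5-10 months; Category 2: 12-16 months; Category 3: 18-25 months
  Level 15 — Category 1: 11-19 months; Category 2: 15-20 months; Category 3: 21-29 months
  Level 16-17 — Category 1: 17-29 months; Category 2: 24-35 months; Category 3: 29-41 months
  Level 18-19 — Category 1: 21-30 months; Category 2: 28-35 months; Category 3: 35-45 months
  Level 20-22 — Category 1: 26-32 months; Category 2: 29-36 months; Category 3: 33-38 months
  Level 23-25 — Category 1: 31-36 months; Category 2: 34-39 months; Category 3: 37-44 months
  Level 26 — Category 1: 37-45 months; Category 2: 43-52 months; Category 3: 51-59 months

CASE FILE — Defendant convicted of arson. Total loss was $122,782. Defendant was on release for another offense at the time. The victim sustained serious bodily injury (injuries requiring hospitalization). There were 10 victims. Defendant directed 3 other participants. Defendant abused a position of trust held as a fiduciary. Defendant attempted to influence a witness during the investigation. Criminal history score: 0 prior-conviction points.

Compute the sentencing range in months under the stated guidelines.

37-45 months

Base offense level for arson: 17.
S1 does not apply.
S2 applies (level before this adjustment is 17 ≥ 16, so +4): 17 + 4 = 21.
S3 applies: 21 + 2 = 23.
S4 applies: 23 + 4 = 27.
S5 applies: 27 + 2 = 29.
S6 applies: 29 + 2 = 31.
S7 applies: 31 + 2 = 33.
S8 applies (level before this adjustment is 33 ≥ 19, so +6): 33 + 6 = 39.
Level 39 exceeds the maximum of 26; capped at 26.
Final offense level: 26.
Criminal history: 0 prior points → Category 1 (0-3).
Level 26 falls in the 26 band.
Grid: Level 26 × Category 1 = 37-45 months.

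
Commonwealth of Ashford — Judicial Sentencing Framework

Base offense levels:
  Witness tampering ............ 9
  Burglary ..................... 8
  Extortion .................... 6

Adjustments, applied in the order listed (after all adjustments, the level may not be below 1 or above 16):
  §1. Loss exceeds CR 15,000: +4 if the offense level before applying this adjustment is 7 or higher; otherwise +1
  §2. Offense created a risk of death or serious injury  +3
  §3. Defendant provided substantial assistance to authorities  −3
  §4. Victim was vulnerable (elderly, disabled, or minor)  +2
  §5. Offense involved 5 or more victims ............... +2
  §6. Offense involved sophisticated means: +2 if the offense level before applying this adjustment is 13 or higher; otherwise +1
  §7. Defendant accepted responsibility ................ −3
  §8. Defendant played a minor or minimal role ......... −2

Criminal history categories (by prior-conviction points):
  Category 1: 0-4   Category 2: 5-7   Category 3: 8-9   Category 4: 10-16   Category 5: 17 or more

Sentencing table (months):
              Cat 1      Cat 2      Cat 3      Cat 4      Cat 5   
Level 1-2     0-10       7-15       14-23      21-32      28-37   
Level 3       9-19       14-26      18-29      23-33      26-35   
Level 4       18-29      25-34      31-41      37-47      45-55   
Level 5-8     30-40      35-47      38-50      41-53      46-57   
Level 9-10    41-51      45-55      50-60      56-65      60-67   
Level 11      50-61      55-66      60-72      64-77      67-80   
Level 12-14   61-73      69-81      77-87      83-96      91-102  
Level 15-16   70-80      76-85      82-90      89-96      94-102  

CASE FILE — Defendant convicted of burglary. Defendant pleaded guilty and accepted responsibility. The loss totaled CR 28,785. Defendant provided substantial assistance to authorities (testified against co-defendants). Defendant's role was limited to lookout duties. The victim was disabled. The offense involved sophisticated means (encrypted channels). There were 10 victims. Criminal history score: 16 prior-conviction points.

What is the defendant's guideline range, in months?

56-65 months

Base offense level for burglary: 8.
§1 applies (level before this adjustment is 8 ≥ 7, so +4): 8 + 4 = 12.
§3 applies: 12 − 3 = 9.
§4 applies: 9 + 2 = 11.
§5 applies: 11 + 2 = 13.
§6 applies (level before this adjustment is 13 ≥ 13, so +2): 13 + 2 = 15.
§7 applies: 15 − 3 = 12.
§8 applies: 12 − 2 = 10.
Final offense level: 10.
Criminal history: 16 prior points → Category 4 (10-16).
Level 10 falls in the 9-10 band.
Grid: Level 9-10 × Category 4 = 56-65 months.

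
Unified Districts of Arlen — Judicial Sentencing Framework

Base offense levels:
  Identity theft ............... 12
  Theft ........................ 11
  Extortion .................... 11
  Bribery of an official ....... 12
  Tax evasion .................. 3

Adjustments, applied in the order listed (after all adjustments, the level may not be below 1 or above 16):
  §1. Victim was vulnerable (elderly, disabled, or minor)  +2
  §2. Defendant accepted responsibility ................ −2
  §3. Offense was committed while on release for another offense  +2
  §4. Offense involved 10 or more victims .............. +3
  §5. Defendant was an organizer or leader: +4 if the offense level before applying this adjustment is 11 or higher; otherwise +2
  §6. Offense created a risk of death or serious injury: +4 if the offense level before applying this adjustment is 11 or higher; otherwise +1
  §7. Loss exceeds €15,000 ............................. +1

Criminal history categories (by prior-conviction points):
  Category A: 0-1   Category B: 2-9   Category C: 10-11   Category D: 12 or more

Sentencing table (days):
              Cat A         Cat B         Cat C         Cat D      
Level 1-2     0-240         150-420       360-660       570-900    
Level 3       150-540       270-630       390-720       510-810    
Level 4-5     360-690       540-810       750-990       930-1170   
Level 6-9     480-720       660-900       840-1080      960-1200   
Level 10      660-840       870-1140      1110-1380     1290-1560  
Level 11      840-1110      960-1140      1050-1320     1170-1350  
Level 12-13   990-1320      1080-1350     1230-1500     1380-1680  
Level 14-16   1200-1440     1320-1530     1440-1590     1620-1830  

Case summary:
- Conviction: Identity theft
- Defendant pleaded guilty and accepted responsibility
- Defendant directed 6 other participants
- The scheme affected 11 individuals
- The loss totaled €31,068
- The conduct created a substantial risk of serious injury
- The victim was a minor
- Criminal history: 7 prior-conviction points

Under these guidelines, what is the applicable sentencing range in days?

1320-1530 days

Base offense level for identity theft: 12.
§1 applies: 12 + 2 = 14.
§2 applies: 14 − 2 = 12.
§3 does not apply.
§4 applies: 12 + 3 = 15.
§5 applies (level before this adjustment is 15 ≥ 11, so +4): 15 + 4 = 19.
§6 applies (level before this adjustment is 19 ≥ 11, so +4): 19 + 4 = 23.
§7 applies: 23 + 1 = 24.
Level 24 exceeds the maximum of 16; capped at 16.
Final offense level: 16.
Criminal history: 7 prior points → Category B (2-9).
Level 16 falls in the 14-16 band.
Grid: Level 14-16 × Category B = 1320-1530 days.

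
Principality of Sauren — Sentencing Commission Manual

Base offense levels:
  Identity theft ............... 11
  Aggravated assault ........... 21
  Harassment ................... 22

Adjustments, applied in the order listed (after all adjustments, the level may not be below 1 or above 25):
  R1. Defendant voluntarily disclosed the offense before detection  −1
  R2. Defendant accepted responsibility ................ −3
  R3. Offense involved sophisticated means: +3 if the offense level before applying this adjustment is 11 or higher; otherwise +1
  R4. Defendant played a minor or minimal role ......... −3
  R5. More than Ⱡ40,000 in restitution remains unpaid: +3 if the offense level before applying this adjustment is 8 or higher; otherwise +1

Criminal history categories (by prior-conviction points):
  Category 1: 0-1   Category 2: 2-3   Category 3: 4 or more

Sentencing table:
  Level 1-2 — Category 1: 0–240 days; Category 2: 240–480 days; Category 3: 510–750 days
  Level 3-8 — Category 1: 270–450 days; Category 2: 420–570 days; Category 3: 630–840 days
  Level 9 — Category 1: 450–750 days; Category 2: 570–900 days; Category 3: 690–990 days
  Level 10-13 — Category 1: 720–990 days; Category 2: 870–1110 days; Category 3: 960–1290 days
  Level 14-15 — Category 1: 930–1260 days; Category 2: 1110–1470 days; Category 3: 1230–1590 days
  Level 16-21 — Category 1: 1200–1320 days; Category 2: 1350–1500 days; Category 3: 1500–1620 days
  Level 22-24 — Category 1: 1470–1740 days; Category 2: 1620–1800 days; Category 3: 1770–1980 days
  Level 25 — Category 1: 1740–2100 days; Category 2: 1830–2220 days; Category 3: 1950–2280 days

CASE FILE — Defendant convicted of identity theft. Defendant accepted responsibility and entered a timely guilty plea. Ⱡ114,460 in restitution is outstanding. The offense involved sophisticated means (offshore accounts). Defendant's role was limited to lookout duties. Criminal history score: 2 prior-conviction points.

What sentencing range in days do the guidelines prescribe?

420-570 days

Base offense level for identity theft: 11.
R1 does not apply.
R2 applies: 11 − 3 = 8.
R3 applies (level before this adjustment is 8 < 11, so +1): 8 + 1 = 9.
R4 applies: 9 − 3 = 6.
R5 applies (level before this adjustment is 6 < 8, so +1): 6 + 1 = 7.
Final offense level: 7.
Criminal history: 2 prior points → Category 2 (2-3).
Level 7 falls in the 3-8 band.
Grid: Level 3-8 × Category 2 = 420-570 days.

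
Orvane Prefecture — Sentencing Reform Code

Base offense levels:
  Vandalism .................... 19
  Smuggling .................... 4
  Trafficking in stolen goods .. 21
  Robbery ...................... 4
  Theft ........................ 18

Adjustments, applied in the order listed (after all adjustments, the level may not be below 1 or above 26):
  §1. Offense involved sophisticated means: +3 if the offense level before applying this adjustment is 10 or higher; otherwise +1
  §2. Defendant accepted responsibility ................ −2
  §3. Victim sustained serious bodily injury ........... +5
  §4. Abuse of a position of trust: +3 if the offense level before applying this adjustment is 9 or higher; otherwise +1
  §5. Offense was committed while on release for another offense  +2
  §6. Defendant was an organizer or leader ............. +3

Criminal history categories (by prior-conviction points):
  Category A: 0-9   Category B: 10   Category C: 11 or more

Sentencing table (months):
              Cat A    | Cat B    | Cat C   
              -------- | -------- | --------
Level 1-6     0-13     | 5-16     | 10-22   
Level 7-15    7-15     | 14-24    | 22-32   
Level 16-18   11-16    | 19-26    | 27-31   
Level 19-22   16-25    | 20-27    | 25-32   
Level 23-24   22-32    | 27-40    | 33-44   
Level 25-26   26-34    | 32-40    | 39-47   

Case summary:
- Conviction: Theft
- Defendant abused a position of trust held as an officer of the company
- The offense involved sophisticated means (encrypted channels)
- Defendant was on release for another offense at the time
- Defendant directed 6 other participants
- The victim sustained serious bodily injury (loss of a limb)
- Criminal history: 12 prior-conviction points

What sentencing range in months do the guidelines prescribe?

Base offense level for theft: 18.
§1 applies (level before this adjustment is 18 ≥ 10, so +3): 18 + 3 = 21.
§2 does not apply.
§3 applies: 21 + 5 = 26.
§4 applies (level before this adjustment is 26 ≥ 9, so +3): 26 + 3 = 29.
§5 applies: 29 + 2 = 31.
§6 applies: 31 + 3 = 34.
Level 34 exceeds the maximum of 26; capped at 26.
Final offense level: 26.
Criminal history: 12 prior points → Category C (11+).
Level 26 falls in the 25-26 band.
Grid: Level 25-26 × Category C = 39-47 months.

39-47 months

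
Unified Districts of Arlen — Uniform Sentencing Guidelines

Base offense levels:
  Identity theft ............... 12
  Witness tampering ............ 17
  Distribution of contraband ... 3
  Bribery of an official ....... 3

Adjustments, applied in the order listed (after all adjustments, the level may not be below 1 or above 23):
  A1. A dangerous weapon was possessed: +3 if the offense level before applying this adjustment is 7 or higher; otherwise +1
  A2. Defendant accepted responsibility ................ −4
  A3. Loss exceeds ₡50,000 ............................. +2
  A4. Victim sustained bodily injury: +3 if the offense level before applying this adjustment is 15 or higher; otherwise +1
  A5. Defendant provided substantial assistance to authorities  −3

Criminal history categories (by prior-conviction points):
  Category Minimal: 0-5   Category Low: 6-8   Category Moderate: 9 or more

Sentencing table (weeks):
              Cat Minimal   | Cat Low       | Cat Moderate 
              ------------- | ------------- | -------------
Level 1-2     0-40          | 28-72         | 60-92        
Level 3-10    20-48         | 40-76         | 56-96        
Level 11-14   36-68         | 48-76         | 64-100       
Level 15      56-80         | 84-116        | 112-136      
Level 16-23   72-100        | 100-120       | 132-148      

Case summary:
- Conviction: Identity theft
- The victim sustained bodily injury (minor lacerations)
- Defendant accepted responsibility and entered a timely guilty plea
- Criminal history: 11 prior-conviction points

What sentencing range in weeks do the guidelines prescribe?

56-96 weeks

Base offense level for identity theft: 12.
A2 applies: 12 − 4 = 8.
A4 applies (level before this adjustment is 8 < 15, so +1): 8 + 1 = 9.
Final offense level: 9.
Criminal history: 11 prior points → Category Moderate (9+).
Level 9 falls in the 3-10 band.
Grid: Level 3-10 × Category Moderate = 56-96 weeks.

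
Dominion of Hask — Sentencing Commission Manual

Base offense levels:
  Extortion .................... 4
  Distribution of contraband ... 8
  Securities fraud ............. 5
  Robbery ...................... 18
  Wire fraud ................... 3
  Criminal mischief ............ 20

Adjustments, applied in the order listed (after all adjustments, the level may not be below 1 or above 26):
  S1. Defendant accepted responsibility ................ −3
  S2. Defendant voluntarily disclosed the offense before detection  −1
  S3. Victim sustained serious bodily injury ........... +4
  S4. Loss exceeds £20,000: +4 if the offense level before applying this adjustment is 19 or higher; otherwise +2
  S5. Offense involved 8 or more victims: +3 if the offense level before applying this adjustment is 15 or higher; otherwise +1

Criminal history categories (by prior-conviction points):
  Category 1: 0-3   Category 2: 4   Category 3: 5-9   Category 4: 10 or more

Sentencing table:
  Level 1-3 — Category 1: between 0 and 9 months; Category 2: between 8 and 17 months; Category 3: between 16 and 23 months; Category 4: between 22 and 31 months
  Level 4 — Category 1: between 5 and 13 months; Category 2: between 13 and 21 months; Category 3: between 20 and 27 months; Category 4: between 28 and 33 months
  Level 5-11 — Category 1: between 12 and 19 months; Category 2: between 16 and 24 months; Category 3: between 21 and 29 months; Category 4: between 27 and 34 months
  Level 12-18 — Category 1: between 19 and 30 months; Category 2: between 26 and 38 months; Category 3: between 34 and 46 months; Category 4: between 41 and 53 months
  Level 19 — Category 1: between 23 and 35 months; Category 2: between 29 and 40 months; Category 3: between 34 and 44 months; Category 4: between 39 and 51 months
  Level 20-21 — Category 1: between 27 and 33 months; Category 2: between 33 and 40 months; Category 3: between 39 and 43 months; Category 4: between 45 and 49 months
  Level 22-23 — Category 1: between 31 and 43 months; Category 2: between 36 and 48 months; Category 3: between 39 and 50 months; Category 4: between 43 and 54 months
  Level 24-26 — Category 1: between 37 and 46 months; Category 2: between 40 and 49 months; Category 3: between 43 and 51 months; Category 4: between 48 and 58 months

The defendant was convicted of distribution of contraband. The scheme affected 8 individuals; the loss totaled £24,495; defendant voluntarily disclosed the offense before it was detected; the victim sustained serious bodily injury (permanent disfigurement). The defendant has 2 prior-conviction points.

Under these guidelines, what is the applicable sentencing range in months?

Base offense level for distribution of contraband: 8.
S1 does not apply.
S2 applies: 8 − 1 = 7.
S3 applies: 7 + 4 = 11.
S4 applies (level before this adjustment is 11 < 19, so +2): 11 + 2 = 13.
S5 applies (level before this adjustment is 13 < 15, so +1): 13 + 1 = 14.
Final offense level: 14.
Criminal history: 2 prior points → Category 1 (0-3).
Level 14 falls in the 12-18 band.
Grid: Level 12-18 × Category 1 = 19-30 months.

19-30 months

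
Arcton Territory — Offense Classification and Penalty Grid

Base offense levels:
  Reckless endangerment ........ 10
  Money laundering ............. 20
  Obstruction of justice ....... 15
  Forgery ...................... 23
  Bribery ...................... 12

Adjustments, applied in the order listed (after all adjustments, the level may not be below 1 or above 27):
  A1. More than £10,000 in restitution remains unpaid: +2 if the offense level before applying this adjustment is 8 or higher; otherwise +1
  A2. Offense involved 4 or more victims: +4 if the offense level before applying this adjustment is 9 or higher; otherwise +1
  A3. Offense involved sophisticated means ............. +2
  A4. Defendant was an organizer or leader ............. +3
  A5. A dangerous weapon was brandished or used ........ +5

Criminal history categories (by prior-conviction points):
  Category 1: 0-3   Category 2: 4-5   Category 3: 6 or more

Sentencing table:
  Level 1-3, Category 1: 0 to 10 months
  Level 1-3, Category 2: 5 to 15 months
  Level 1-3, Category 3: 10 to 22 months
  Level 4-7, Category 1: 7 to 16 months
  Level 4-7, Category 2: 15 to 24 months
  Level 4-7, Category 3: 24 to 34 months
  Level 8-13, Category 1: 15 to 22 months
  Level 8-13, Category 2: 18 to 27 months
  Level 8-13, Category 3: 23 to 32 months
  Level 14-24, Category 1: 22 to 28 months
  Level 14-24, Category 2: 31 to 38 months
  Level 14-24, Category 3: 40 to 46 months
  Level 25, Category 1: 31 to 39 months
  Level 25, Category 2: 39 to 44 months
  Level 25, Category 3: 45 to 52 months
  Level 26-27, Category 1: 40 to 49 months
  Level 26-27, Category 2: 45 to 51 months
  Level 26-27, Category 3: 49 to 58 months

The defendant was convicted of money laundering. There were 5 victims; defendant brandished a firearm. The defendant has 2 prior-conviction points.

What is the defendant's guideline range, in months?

Base offense level for money laundering: 20.
A1 does not apply.
A2 applies (level before this adjustment is 20 ≥ 9, so +4): 20 + 4 = 24.
A4 does not apply.
A5 applies: 24 + 5 = 29.
Level 29 exceeds the maximum of 27; capped at 27.
Final offense level: 27.
Criminal history: 2 prior points → Category 1 (0-3).
Level 27 falls in the 26-27 band.
Grid: Level 26-27 × Category 1 = 40-49 months.

40-49 months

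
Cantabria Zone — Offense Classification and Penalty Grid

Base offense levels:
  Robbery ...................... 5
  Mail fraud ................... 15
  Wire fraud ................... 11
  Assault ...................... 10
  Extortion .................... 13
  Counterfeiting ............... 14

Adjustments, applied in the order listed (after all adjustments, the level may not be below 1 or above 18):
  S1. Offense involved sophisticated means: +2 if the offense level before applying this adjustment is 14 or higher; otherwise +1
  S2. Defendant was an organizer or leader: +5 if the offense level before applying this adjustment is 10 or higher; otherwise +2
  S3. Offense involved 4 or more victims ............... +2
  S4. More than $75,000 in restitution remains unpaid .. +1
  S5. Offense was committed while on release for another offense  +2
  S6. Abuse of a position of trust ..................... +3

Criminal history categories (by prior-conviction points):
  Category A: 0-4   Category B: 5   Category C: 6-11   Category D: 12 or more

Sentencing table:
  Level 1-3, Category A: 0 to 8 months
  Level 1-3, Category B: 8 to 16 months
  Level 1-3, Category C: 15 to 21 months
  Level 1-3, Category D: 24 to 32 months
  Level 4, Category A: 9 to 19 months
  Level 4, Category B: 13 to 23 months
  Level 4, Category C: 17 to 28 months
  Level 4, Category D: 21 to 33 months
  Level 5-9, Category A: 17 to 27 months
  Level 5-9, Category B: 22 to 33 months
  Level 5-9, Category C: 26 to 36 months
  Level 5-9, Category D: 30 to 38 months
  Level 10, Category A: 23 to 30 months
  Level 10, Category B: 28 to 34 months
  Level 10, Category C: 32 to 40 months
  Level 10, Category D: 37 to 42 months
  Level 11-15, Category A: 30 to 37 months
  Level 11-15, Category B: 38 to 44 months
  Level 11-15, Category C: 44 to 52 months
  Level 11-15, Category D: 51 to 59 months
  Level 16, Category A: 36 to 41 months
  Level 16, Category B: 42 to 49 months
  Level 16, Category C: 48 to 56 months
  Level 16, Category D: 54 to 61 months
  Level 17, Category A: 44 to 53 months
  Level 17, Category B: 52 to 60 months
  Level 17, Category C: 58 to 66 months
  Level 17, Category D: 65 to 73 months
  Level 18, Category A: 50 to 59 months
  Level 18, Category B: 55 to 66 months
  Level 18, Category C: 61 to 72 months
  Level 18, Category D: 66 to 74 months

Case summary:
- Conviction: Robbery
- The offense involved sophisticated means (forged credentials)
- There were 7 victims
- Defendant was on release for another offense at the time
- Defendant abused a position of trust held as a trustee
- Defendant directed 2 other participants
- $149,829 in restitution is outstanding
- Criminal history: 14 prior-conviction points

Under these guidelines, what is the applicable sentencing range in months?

54-61 months

Base offense level for robbery: 5.
S1 applies (level before this adjustment is 5 < 14, so +1): 5 + 1 = 6.
S2 applies (level before this adjustment is 6 < 10, so +2): 6 + 2 = 8.
S3 applies: 8 + 2 = 10.
S4 applies: 10 + 1 = 11.
S5 applies: 11 + 2 = 13.
S6 applies: 13 + 3 = 16.
Final offense level: 16.
Criminal history: 14 prior points → Category D (12+).
Level 16 falls in the 16 band.
Grid: Level 16 × Category D = 54-61 months.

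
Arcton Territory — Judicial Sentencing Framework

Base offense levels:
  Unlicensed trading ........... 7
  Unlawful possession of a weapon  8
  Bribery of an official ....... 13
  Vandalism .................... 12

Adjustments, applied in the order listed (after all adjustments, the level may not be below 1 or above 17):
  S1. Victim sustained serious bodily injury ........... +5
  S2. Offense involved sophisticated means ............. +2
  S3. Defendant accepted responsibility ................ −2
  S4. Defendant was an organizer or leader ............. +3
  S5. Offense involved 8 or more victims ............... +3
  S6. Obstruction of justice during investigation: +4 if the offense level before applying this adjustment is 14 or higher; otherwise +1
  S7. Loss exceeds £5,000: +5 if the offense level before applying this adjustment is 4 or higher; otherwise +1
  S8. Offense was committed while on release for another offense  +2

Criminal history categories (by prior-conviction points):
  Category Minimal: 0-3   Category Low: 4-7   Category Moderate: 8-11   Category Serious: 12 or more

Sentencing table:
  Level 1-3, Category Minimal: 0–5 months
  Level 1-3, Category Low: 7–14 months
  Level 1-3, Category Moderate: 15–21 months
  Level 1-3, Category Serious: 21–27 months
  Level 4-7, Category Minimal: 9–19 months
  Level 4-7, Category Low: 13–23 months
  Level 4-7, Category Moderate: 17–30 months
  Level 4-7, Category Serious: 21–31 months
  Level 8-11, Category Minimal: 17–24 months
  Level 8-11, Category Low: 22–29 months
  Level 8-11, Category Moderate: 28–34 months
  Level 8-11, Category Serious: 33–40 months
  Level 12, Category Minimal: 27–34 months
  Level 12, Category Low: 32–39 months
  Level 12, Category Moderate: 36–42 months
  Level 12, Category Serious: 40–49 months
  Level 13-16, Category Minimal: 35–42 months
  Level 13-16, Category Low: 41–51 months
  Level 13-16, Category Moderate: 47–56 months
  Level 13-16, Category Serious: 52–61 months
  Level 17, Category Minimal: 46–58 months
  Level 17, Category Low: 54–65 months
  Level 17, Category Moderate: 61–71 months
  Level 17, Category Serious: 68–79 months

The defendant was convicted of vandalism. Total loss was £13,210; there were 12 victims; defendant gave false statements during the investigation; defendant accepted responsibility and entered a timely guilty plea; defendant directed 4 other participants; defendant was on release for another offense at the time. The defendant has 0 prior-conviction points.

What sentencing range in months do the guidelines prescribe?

Base offense level for vandalism: 12.
S3 applies: 12 − 2 = 10.
S4 applies: 10 + 3 = 13.
S5 applies: 13 + 3 = 16.
S6 applies (level before this adjustment is 16 ≥ 14, so +4): 16 + 4 = 20.
S7 applies (level before this adjustment is 20 ≥ 4, so +5): 20 + 5 = 25.
S8 applies: 25 + 2 = 27.
Level 27 exceeds the maximum of 17; capped at 17.
Final offense level: 17.
Criminal history: 0 prior points → Category Minimal (0-3).
Level 17 falls in the 17 band.
Grid: Level 17 × Category Minimal = 46-58 months.

46-58 months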